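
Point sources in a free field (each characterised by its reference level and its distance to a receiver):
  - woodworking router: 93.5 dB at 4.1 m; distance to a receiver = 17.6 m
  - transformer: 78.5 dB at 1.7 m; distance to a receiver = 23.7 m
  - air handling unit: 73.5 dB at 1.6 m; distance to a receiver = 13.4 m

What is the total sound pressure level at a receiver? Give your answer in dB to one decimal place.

First find each source's level at the receiver (point-source: −20·log₁₀(r/r_ref)), then combine on an intensity basis.
woodworking router: 93.5 − 20·log₁₀(17.6/4.1) = 93.5 − 12.65 = 80.85 dB.
transformer: 78.5 − 20·log₁₀(23.7/1.7) = 78.5 − 22.89 = 55.61 dB.
air handling unit: 73.5 − 20·log₁₀(13.4/1.6) = 73.5 − 18.46 = 55.04 dB.
Σ 10^(L/10) = 1.222e+08 → L_total = 10·log₁₀(1.222e+08) = 80.87 dB.

80.9 dB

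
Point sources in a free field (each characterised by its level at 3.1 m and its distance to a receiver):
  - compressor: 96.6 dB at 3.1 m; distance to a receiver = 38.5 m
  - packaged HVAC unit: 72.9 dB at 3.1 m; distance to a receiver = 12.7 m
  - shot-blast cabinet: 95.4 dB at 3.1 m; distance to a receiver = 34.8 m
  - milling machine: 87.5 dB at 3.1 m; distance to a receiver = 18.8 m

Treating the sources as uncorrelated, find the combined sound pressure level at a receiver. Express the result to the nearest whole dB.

Propagate each source to the receiver with L = L_ref − 20·log₁₀(r/r_ref), then add intensities.
compressor: 96.6 − 20·log₁₀(38.5/3.1) = 96.6 − 21.88 = 74.72 dB.
packaged HVAC unit: 72.9 − 20·log₁₀(12.7/3.1) = 72.9 − 12.25 = 60.65 dB.
shot-blast cabinet: 95.4 − 20·log₁₀(34.8/3.1) = 95.4 − 21.00 = 74.40 dB.
milling machine: 87.5 − 20·log₁₀(18.8/3.1) = 87.5 − 15.66 = 71.84 dB.
Σ 10^(L/10) = 7.360e+07 → L_total = 10·log₁₀(7.360e+07) = 78.67 dB.

79 dB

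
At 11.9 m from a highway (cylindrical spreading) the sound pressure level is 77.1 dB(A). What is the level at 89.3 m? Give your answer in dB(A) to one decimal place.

68.3 dB(A)

Line-source attenuation: ΔL = 10·log₁₀(r₂/r₁) = 10·log₁₀(89.3/11.9) = 8.753 dB.
L₂ = 77.1 − 10·log₁₀(89.3/11.9) = 77.1 − 8.753 = 68.35 dB(A).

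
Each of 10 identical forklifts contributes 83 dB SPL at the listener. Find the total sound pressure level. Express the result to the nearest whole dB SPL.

93 dB SPL

N identical incoherent sources raise the level by 10·log₁₀ N.
L_total = 83 + 10·log₁₀(10) = 83 + 10.000 = 93.00 dB SPL.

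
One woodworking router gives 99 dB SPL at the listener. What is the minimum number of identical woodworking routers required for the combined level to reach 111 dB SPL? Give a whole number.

The shortfall is 111 − 99 = 12.0 dB, and N units add 10·log₁₀ N, so need 10·log₁₀ N ≥ 12.0.
N ≥ 10^(12.0/10) = 15.849, so N = 16.

16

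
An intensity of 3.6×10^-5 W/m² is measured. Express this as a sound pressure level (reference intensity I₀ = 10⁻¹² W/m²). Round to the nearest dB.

76 dB

Dividing by I₀ shifts the exponent by 12: I/I₀ = 3.6×10^7.
L = 10·(0.5563 + 7) = 75.56 dB.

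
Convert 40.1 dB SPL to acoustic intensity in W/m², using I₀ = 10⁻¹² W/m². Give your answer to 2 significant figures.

1.0e-08 W/m²

L = 10·log₁₀(I/I₀) ⇒ I = I₀·10^(L/10) = 10⁻¹² × 10^4.01.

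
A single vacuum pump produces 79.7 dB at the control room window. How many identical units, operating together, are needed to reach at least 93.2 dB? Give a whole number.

N identical sources give L₁ + 10·log₁₀ N, so require 10·log₁₀ N ≥ 93.2 − 79.7 = 13.5 dB.
N ≥ 10^(13.5/10) = 22.387, so N = 23.

23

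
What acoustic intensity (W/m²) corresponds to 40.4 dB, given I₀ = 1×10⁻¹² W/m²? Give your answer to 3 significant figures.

I = I₀·10^(L/10) = 10⁻¹² × 10^(40.4/10) = 10^(-7.960).

1.10e-08 W/m²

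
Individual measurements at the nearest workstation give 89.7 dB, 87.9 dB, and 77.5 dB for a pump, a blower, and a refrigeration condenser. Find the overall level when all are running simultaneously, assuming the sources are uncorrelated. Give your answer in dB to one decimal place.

For uncorrelated sources the intensities add, so convert each level to linear form, sum, and take 10·log₁₀ of the total.
Σ 10^(L/10) = 10^(89.7/10) + 10^(87.9/10) + 10^(77.5/10) = 1.606e+09.
L_total = 10·log₁₀(1.606e+09) = 92.06 dB.

92.1 dB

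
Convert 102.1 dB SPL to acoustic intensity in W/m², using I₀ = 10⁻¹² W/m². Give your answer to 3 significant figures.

0.0162 W/m²

I = I₀·10^(L/10) = 10⁻¹² × 10^(102.1/10) = 10^(-1.790).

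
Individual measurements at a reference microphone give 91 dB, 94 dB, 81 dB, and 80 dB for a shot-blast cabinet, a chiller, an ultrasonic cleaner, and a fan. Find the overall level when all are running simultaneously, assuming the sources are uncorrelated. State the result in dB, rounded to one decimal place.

96.0 dB

For uncorrelated sources the intensities add, so convert each level to linear form, sum, and take 10·log₁₀ of the total.
Σ 10^(L/10) = 10^(91/10) + 10^(94/10) + 10^(81/10) + 10^(80/10) = 3.997e+09.
L_total = 10·log₁₀(3.997e+09) = 96.02 dB.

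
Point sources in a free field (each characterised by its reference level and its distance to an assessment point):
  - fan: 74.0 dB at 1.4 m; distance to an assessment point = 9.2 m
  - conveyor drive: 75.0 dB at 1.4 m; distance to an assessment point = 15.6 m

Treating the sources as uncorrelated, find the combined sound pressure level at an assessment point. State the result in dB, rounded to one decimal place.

59.2 dB

Propagate each source to the receiver with L = L_ref − 20·log₁₀(r/r_ref), then add intensities.
fan: 74.0 − 20·log₁₀(9.2/1.4) = 74.0 − 16.35 = 57.65 dB.
conveyor drive: 75.0 − 20·log₁₀(15.6/1.4) = 75.0 − 20.94 = 54.06 dB.
Σ 10^(L/10) = 8.364e+05 → L_total = 10·log₁₀(8.364e+05) = 59.22 dB.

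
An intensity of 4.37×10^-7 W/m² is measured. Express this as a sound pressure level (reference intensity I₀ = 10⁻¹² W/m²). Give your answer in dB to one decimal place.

I/I₀ = 4.37×10^-7/10⁻¹² = 4.37×10^5, and L = 10·log₁₀(I/I₀).
L = 10·(0.6405 + 5) = 56.40 dB.

56.4 dB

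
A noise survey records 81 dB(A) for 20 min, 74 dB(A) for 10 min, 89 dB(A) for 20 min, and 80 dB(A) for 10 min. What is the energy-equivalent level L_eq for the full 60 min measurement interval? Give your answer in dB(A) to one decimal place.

85.2 dB(A)

L_eq = 10·log₁₀[(1/T)·Σ tᵢ·10^(Lᵢ/10)] with T = 60 min.
Σ tᵢ·10^(Lᵢ/10) = 20·10^(81/10) + 10·10^(74/10) + 20·10^(89/10) + 10·10^(80/10) = 1.966e+10.
L_eq = 10·log₁₀(1.966e+10/60) = 85.15 dB(A).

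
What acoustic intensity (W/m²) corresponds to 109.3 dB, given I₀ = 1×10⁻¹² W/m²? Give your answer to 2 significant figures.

I = I₀·10^(L/10) = 10⁻¹² × 10^(109.3/10) = 10^(-1.070).

0.085 W/m²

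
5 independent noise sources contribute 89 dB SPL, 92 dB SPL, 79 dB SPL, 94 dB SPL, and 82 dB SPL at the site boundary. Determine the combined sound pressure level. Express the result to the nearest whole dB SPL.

97 dB SPL

For uncorrelated sources the intensities add, so convert each level to linear form, sum, and take 10·log₁₀ of the total.
Σ 10^(L/10) = 10^(89/10) + 10^(92/10) + 10^(79/10) + 10^(94/10) + 10^(82/10) = 5.129e+09.
L_total = 10·log₁₀(5.129e+09) = 97.10 dB SPL.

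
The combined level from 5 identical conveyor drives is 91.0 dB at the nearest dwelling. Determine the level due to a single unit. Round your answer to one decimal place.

For N identical incoherent sources L_total = L₁ + 10·log₁₀ N, so L₁ = 91.0 − 10·log₁₀(5) = 91.0 − 6.990.

84.0 dB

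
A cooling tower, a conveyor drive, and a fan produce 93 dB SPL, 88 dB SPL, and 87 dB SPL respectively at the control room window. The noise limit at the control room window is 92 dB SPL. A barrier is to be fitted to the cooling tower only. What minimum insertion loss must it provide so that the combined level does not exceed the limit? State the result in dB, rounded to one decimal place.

Fixed contribution from the other sources: Σ 10^(L/10) = 10^(88/10) + 10^(87/10) = 1.132e+09 (90.54 dB SPL).
The limit corresponds to 10^(92/10) = 1.585e+09; subtracting the fixed part leaves 4.527e+08 for the cooling tower, i.e. 86.56 dB SPL.
So the cooling tower must be reduced from 93 to 86.56 dB SPL: IL = 6.44 dB.

6.4 dB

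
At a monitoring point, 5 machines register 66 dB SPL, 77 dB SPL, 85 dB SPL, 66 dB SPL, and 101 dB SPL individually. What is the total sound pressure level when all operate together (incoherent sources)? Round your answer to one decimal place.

For uncorrelated sources the intensities add, so convert each level to linear form, sum, and take 10·log₁₀ of the total.
Σ 10^(L/10) = 10^(66/10) + 10^(77/10) + 10^(85/10) + 10^(66/10) + 10^(101/10) = 1.296e+10.
L_total = 10·log₁₀(1.296e+10) = 101.13 dB SPL.

101.1 dB SPL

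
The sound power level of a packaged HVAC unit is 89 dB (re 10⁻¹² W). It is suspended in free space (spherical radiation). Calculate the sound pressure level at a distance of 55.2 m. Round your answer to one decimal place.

43.2 dB

The power spreads over a sphere of area 4π·r², so L_p = L_w − 10·log₁₀(4π·r²).
4π·r² = 3.829e+04 m², 10·log₁₀ of that is 45.831 dB.
L_p = 89 − 45.831 = 43.17 dB.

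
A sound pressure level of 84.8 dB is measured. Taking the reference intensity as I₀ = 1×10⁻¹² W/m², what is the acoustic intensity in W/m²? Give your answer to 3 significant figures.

I/I₀ = 10^(84.8/10) = 3.02e+08, so I = 3.02e+08 × 10⁻¹² W/m².

0.000302 W/m²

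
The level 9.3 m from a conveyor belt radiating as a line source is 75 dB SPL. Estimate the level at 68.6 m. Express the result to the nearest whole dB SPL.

For a line source, L₂ = L₁ − 10·log₁₀(r₂/r₁).
L₂ = 75 − 10·log₁₀(68.6/9.3) = 75 − 8.678 = 66.32 dB SPL.

66 dB SPL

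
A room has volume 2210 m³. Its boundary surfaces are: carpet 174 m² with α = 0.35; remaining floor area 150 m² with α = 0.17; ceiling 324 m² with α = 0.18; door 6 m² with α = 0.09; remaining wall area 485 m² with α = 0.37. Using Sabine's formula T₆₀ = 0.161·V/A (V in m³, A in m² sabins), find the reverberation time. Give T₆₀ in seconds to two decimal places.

Total absorption A = 174·0.35 + 150·0.17 + 324·0.18 + 6·0.09 + 485·0.37 = 324.71 m² sabins.
T₆₀ = 0.161·V/A = 0.161·2210/324.71 = 1.096 s.

1.10 s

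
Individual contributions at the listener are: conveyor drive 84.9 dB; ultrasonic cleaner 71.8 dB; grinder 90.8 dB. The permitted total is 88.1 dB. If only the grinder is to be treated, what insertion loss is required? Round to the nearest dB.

Everything except the grinder sums to 10^(84.9/10) + 10^(71.8/10) = 3.242e+08 in linear terms, 85.11 dB.
To meet 88.1 dB overall, the treated grinder may contribute at most 10^(88.1/10) − 3.242e+08 = 3.215e+08, i.e. 85.07 dB.
Required insertion loss = 90.8 − 85.07 = 5.73 dB.

6 dB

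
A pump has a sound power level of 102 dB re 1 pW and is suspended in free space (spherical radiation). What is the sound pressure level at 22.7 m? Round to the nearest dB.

The power spreads over a sphere of area 4π·r², so L_p = L_w − 10·log₁₀(4π·r²).
4π·r² = 6475 m², 10·log₁₀ of that is 38.113 dB.
L_p = 102 − 38.113 = 63.89 dB.

64 dB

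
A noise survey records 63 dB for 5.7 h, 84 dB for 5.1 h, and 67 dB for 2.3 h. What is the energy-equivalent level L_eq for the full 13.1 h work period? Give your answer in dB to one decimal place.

80.0 dB

L_eq = 10·log₁₀[(1/T)·Σ tᵢ·10^(Lᵢ/10)] with T = 13.1 h.
Σ tᵢ·10^(Lᵢ/10) = 5.7·10^(63/10) + 5.1·10^(84/10) + 2.3·10^(67/10) = 1.304e+09.
L_eq = 10·log₁₀(1.304e+09/13.1) = 79.98 dB.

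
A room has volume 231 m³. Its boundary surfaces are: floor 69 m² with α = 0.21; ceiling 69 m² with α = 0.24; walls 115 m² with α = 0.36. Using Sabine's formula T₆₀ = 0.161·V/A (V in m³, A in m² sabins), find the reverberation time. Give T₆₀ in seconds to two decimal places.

Summing Sᵢαᵢ: 69·0.21 + 69·0.24 + 115·0.36 = 72.45 m².
T₆₀ = 0.161 × 231 / 72.45 = 0.513 s.

0.51 s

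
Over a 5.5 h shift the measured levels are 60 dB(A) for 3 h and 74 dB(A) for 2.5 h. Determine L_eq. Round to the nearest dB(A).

L_eq = 10·log₁₀[(1/T)·Σ tᵢ·10^(Lᵢ/10)] with T = 5.5 h.
Σ tᵢ·10^(Lᵢ/10) = 3·10^(60/10) + 2.5·10^(74/10) = 6.580e+07.
L_eq = 10·log₁₀(6.580e+07/5.5) = 70.78 dB(A).

71 dB(A)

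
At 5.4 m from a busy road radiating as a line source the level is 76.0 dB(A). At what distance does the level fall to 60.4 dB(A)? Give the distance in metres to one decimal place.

For a line source L₁ − L₂ = 10·log₁₀(r₂/r₁), so r₂ = r₁·10^((L₁−L₂)/10).
r₂ = 5.4·10^((76.0−60.4)/10) = 5.4·10^(15.6/10) = 196.06 m.

196.1 m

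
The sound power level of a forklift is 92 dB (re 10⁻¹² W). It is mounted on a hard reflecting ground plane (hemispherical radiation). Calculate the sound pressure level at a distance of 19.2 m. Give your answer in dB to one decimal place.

58.4 dB

L_p = L_w − 10·log₁₀(2π·r²) with r = 19.2 m.
2π·r² = 2316 m², 10·log₁₀ of that is 33.648 dB.
L_p = 92 − 33.648 = 58.35 dB.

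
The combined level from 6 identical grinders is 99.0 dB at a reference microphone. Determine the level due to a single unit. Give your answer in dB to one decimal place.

For N identical incoherent sources L_total = L₁ + 10·log₁₀ N, so L₁ = 99.0 − 10·log₁₀(6) = 99.0 − 7.782.

91.2 dB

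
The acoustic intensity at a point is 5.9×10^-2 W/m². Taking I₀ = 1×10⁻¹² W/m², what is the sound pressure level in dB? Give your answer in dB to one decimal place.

107.7 dB

Dividing by I₀ shifts the exponent by 12: I/I₀ = 5.9×10^10.
L = 10·(0.7709 + 10) = 107.71 dB.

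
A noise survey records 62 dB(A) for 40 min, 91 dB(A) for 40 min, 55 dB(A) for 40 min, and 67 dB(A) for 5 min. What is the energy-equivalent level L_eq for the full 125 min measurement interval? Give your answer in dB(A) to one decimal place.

86.1 dB(A)

L_eq = 10·log₁₀[(1/T)·Σ tᵢ·10^(Lᵢ/10)] with T = 125 min.
Σ tᵢ·10^(Lᵢ/10) = 40·10^(62/10) + 40·10^(91/10) + 40·10^(55/10) + 5·10^(67/10) = 5.046e+10.
L_eq = 10·log₁₀(5.046e+10/125) = 86.06 dB(A).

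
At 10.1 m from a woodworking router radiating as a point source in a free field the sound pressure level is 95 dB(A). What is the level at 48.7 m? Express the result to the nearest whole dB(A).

Spherical spreading from a point source gives a 20·log₁₀(r₂/r₁) drop.
L₂ = 95 − 20·log₁₀(48.7/10.1) = 95 − 13.664 = 81.34 dB(A).

81 dB(A)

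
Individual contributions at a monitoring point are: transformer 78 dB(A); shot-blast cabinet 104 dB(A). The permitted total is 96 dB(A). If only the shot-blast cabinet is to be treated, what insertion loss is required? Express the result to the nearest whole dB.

The untreated sources together contribute 10^(78/10) = 6.310e+07, i.e. 78.00 dB(A).
To meet 96 dB(A) overall, the treated shot-blast cabinet may contribute at most 10^(96/10) − 6.310e+07 = 3.918e+09, i.e. 95.93 dB(A).
So the shot-blast cabinet must be reduced from 104 to 95.93 dB(A): IL = 8.07 dB.

8 dB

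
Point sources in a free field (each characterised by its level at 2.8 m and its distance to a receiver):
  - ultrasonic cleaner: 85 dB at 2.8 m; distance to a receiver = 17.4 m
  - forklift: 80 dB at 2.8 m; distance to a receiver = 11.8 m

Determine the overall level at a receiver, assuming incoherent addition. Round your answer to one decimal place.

71.4 dB

Propagate each source to the receiver with L = L_ref − 20·log₁₀(r/r_ref), then add intensities.
ultrasonic cleaner: 85 − 20·log₁₀(17.4/2.8) = 85 − 15.87 = 69.13 dB.
forklift: 80 − 20·log₁₀(11.8/2.8) = 80 − 12.49 = 67.51 dB.
Σ 10^(L/10) = 1.382e+07 → L_total = 10·log₁₀(1.382e+07) = 71.40 dB.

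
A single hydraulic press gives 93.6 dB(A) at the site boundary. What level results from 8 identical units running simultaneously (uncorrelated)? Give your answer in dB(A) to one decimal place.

102.6 dB(A)

N identical incoherent sources raise the level by 10·log₁₀ N.
L_total = 93.6 + 10·log₁₀(8) = 93.6 + 9.031 = 102.63 dB(A).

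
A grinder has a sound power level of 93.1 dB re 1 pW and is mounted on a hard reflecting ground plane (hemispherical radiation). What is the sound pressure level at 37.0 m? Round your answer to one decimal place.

53.8 dB

Free-field hemispherical radiation: L_p = L_w − 10·log₁₀(2π·r²), r = 37.0 m.
2π·r² = 8602 m², 10·log₁₀ of that is 39.346 dB.
L_p = 93.1 − 39.346 = 53.75 dB.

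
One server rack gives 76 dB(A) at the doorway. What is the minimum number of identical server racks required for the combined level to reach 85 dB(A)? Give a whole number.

8

The shortfall is 85 − 76 = 9.0 dB, and N units add 10·log₁₀ N, so need 10·log₁₀ N ≥ 9.0.
N ≥ 10^(9.0/10) = 7.943, so N = 8.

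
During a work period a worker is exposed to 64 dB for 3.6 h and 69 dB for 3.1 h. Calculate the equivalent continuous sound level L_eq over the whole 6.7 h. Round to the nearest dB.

67 dB

L_eq = 10·log₁₀[(1/T)·Σ tᵢ·10^(Lᵢ/10)] with T = 6.7 h.
Σ tᵢ·10^(Lᵢ/10) = 3.6·10^(64/10) + 3.1·10^(69/10) = 3.367e+07.
L_eq = 10·log₁₀(3.367e+07/6.7) = 67.01 dB.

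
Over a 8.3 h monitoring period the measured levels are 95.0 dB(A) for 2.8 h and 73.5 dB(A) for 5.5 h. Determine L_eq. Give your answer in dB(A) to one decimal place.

Weight each interval's intensity by its duration and average over T = 8.3 h:
Σ tᵢ·10^(Lᵢ/10) = 2.8·10^(95.0/10) + 5.5·10^(73.5/10) = 8.978e+09.
L_eq = 10·log₁₀(8.978e+09/8.3) = 90.34 dB(A).

90.3 dB(A)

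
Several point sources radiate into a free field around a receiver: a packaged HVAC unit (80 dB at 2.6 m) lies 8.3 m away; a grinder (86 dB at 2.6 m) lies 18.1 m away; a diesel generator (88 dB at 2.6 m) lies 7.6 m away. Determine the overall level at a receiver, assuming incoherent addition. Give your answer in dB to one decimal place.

79.6 dB

First find each source's level at the receiver (point-source: −20·log₁₀(r/r_ref)), then combine on an intensity basis.
packaged HVAC unit: 80 − 20·log₁₀(8.3/2.6) = 80 − 10.08 = 69.92 dB.
grinder: 86 − 20·log₁₀(18.1/2.6) = 86 − 16.85 = 69.15 dB.
diesel generator: 88 − 20·log₁₀(7.6/2.6) = 88 − 9.32 = 78.68 dB.
Σ 10^(L/10) = 9.187e+07 → L_total = 10·log₁₀(9.187e+07) = 79.63 dB.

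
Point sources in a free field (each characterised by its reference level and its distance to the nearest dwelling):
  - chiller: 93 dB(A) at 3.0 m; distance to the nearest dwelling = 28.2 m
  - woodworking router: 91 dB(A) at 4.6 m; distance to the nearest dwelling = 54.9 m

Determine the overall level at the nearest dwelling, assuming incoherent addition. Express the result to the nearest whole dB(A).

First find each source's level at the receiver (point-source: −20·log₁₀(r/r_ref)), then combine on an intensity basis.
chiller: 93 − 20·log₁₀(28.2/3.0) = 93 − 19.46 = 73.54 dB(A).
woodworking router: 91 − 20·log₁₀(54.9/4.6) = 91 − 21.54 = 69.46 dB(A).
Σ 10^(L/10) = 3.142e+07 → L_total = 10·log₁₀(3.142e+07) = 74.97 dB(A).

75 dB(A)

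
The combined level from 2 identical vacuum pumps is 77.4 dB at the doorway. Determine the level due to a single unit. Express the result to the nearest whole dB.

For N identical incoherent sources L_total = L₁ + 10·log₁₀ N, so L₁ = 77.4 − 10·log₁₀(2) = 77.4 − 3.010.

74 dB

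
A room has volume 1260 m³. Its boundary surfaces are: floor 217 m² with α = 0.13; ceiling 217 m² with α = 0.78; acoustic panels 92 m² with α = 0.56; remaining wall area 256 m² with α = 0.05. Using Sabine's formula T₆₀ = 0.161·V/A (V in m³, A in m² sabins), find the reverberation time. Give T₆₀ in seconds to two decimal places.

Total absorption A = 217·0.13 + 217·0.78 + 92·0.56 + 256·0.05 = 261.79 m² sabins.
T₆₀ = 0.161·V/A = 0.161·1260/261.79 = 0.775 s.

0.77 s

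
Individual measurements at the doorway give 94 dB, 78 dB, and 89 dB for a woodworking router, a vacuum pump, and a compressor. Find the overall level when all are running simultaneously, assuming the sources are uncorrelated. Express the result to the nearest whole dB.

95 dB

Incoherent sources combine by intensity addition: L_total = 10·log₁₀(Σ 10^(L_i/10)).
Σ 10^(L/10) = 10^(94/10) + 10^(78/10) + 10^(89/10) = 3.369e+09.
L_total = 10·log₁₀(3.369e+09) = 95.28 dB.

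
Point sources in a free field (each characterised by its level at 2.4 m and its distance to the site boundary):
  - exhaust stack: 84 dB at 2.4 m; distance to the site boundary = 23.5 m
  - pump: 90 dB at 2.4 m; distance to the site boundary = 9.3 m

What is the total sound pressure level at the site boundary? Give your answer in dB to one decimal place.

78.4 dB

Propagate each source to the receiver with L = L_ref − 20·log₁₀(r/r_ref), then add intensities.
exhaust stack: 84 − 20·log₁₀(23.5/2.4) = 84 − 19.82 = 64.18 dB.
pump: 90 − 20·log₁₀(9.3/2.4) = 90 − 11.77 = 78.23 dB.
Σ 10^(L/10) = 6.922e+07 → L_total = 10·log₁₀(6.922e+07) = 78.40 dB.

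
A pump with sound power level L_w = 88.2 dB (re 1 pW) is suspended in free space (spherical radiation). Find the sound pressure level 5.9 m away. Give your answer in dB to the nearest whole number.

62 dB

The power spreads over a sphere of area 4π·r², so L_p = L_w − 10·log₁₀(4π·r²).
4π·r² = 437.4 m², 10·log₁₀ of that is 26.409 dB.
L_p = 88.2 − 26.409 = 61.79 dB.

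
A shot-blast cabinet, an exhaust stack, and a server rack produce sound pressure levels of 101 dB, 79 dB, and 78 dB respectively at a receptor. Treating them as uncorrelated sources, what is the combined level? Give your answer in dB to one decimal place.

For uncorrelated sources the intensities add, so convert each level to linear form, sum, and take 10·log₁₀ of the total.
Σ 10^(L/10) = 10^(101/10) + 10^(79/10) + 10^(78/10) = 1.273e+10.
L_total = 10·log₁₀(1.273e+10) = 101.05 dB.

101.0 dB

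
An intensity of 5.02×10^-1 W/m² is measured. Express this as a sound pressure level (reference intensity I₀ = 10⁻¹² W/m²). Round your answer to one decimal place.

117.0 dB

L = 10·log₁₀(I/I₀) = 10·log₁₀(5.02×10^-1/10⁻¹²) = 10·log₁₀(5.02×10^11).
L = 10·(0.7007 + 11) = 117.01 dB.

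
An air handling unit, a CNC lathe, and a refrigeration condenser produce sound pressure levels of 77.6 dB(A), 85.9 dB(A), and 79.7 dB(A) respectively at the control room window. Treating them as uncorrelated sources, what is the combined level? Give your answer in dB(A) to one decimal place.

For uncorrelated sources the intensities add, so convert each level to linear form, sum, and take 10·log₁₀ of the total.
Σ 10^(L/10) = 10^(77.6/10) + 10^(85.9/10) + 10^(79.7/10) = 5.399e+08.
L_total = 10·log₁₀(5.399e+08) = 87.32 dB(A).

87.3 dB(A)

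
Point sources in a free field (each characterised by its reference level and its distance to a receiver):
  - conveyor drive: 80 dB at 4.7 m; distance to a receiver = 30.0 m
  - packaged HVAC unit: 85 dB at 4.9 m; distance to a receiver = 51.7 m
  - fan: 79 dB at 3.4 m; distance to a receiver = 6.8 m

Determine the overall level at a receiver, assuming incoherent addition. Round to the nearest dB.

74 dB

Propagate each source to the receiver with L = L_ref − 20·log₁₀(r/r_ref), then add intensities.
conveyor drive: 80 − 20·log₁₀(30.0/4.7) = 80 − 16.10 = 63.90 dB.
packaged HVAC unit: 85 − 20·log₁₀(51.7/4.9) = 85 − 20.47 = 64.53 dB.
fan: 79 − 20·log₁₀(6.8/3.4) = 79 − 6.02 = 72.98 dB.
Σ 10^(L/10) = 2.515e+07 → L_total = 10·log₁₀(2.515e+07) = 74.01 dB.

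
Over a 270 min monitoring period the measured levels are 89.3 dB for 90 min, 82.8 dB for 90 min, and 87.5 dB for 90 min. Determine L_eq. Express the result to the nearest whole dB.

The energy average is taken in the linear domain: L_eq = 10·log₁₀[(Σ tᵢ·10^(Lᵢ/10))/T], T = 270 min.
Σ tᵢ·10^(Lᵢ/10) = 90·10^(89.3/10) + 90·10^(82.8/10) + 90·10^(87.5/10) = 1.444e+11.
L_eq = 10·log₁₀(1.444e+11/270) = 87.28 dB.

87 dB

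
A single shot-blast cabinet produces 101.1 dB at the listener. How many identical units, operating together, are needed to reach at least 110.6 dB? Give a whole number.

The shortfall is 110.6 − 101.1 = 9.5 dB, and N units add 10·log₁₀ N, so need 10·log₁₀ N ≥ 9.5.
N ≥ 10^(9.5/10) = 8.913, so N = 9.

9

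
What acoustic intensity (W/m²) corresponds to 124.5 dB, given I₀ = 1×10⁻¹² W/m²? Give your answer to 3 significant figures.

2.82 W/m²

L = 10·log₁₀(I/I₀) ⇒ I = I₀·10^(L/10) = 10⁻¹² × 10^12.45.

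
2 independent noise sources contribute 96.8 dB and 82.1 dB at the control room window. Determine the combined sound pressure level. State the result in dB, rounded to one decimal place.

96.9 dB

For uncorrelated sources the intensities add, so convert each level to linear form, sum, and take 10·log₁₀ of the total.
Σ 10^(L/10) = 10^(96.8/10) + 10^(82.1/10) = 4.948e+09.
L_total = 10·log₁₀(4.948e+09) = 96.94 dB.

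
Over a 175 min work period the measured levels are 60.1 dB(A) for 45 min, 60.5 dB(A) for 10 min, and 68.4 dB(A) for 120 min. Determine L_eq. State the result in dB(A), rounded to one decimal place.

67.1 dB(A)

The energy average is taken in the linear domain: L_eq = 10·log₁₀[(Σ tᵢ·10^(Lᵢ/10))/T], T = 175 min.
Σ tᵢ·10^(Lᵢ/10) = 45·10^(60.1/10) + 10·10^(60.5/10) + 120·10^(68.4/10) = 8.875e+08.
L_eq = 10·log₁₀(8.875e+08/175) = 67.05 dB(A).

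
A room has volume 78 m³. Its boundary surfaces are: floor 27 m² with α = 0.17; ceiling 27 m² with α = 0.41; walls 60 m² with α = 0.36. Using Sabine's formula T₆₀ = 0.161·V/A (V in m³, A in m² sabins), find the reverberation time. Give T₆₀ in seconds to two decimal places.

0.34 s

Total absorption A = 27·0.17 + 27·0.41 + 60·0.36 = 37.26 m² sabins.
T₆₀ = 0.161 × 78 / 37.26 = 0.337 s.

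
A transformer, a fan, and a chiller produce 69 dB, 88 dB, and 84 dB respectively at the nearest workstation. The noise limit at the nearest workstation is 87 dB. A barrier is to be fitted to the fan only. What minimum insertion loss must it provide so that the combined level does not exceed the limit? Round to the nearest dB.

The untreated sources together contribute 10^(69/10) + 10^(84/10) = 2.591e+08, i.e. 84.14 dB.
The limit corresponds to 10^(87/10) = 5.012e+08; subtracting the fixed part leaves 2.421e+08 for the fan, i.e. 83.84 dB.
Required insertion loss = 88 − 83.84 = 4.16 dB.

4 dB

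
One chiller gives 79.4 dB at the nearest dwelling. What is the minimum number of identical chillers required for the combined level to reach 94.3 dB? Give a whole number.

31

The shortfall is 94.3 − 79.4 = 14.9 dB, and N units add 10·log₁₀ N, so need 10·log₁₀ N ≥ 14.9.
N ≥ 10^(14.9/10) = 30.903, so N = 31.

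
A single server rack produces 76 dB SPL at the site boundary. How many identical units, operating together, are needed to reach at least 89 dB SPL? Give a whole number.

N identical sources give L₁ + 10·log₁₀ N, so require 10·log₁₀ N ≥ 89 − 76 = 13.0 dB.
N ≥ 10^(13.0/10) = 19.953, so N = 20.

20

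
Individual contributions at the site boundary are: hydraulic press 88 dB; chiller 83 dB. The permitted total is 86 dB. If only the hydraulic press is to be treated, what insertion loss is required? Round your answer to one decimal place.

Fixed contribution from the other source: Σ 10^(L/10) = 10^(83/10) = 1.995e+08 (83.00 dB).
To meet 86 dB overall, the treated hydraulic press may contribute at most 10^(86/10) − 1.995e+08 = 1.986e+08, i.e. 82.98 dB.
Required insertion loss = 88 − 82.98 = 5.02 dB.

5.0 dB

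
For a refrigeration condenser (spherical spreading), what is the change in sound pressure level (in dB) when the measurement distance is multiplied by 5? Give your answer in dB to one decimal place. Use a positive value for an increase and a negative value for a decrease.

A point source loses 6 dB per doubling of distance; generally ΔL = −20·log₁₀(r₂/r₁).
ΔL = −20·log₁₀(5) = -13.98 dB.

-14.0 dB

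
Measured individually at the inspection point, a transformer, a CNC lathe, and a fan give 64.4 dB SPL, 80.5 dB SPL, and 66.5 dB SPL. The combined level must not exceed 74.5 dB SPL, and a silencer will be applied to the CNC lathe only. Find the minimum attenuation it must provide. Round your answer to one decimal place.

7.3 dB

Fixed contribution from the other sources: Σ 10^(L/10) = 10^(64.4/10) + 10^(66.5/10) = 7.221e+06 (68.59 dB SPL).
The limit corresponds to 10^(74.5/10) = 2.818e+07; subtracting the fixed part leaves 2.096e+07 for the CNC lathe, i.e. 73.21 dB SPL.
Required insertion loss = 80.5 − 73.21 = 7.29 dB.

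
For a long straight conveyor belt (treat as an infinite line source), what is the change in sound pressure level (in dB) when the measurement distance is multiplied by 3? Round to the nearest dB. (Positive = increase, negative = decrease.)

-5 dB

A line source loses 3 dB per doubling of distance; generally ΔL = −10·log₁₀(r₂/r₁).
ΔL = −10·log₁₀(3) = -4.77 dB.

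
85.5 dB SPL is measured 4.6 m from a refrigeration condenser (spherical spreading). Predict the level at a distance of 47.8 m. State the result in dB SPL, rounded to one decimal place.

65.2 dB SPL

For a point source, L₂ = L₁ − 20·log₁₀(r₂/r₁).
L₂ = 85.5 − 20·log₁₀(47.8/4.6) = 85.5 − 20.333 = 65.17 dB SPL.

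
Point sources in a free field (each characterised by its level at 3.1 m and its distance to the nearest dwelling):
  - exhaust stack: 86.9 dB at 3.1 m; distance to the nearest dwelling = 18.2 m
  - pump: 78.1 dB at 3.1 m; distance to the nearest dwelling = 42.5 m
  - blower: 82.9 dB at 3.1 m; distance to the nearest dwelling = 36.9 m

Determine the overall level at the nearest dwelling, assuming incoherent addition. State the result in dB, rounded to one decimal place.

First find each source's level at the receiver (point-source: −20·log₁₀(r/r_ref)), then combine on an intensity basis.
exhaust stack: 86.9 − 20·log₁₀(18.2/3.1) = 86.9 − 15.37 = 71.53 dB.
pump: 78.1 − 20·log₁₀(42.5/3.1) = 78.1 − 22.74 = 55.36 dB.
blower: 82.9 − 20·log₁₀(36.9/3.1) = 82.9 − 21.51 = 61.39 dB.
Σ 10^(L/10) = 1.593e+07 → L_total = 10·log₁₀(1.593e+07) = 72.02 dB.

72.0 dB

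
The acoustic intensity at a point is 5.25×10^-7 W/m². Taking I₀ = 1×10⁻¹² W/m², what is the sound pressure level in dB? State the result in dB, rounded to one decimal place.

57.2 dB

Dividing by I₀ shifts the exponent by 12: I/I₀ = 5.25×10^5.
L = 10·(0.7202 + 5) = 57.20 dB.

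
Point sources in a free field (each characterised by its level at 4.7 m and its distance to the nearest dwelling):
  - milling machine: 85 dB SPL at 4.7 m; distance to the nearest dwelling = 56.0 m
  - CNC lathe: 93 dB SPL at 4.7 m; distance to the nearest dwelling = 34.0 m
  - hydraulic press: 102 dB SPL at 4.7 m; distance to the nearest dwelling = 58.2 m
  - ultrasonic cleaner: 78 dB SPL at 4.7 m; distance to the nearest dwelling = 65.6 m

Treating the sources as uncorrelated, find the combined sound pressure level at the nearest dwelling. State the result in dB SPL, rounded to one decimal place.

81.6 dB SPL

Propagate each source to the receiver with L = L_ref − 20·log₁₀(r/r_ref), then add intensities.
milling machine: 85 − 20·log₁₀(56.0/4.7) = 85 − 21.52 = 63.48 dB SPL.
CNC lathe: 93 − 20·log₁₀(34.0/4.7) = 93 − 17.19 = 75.81 dB SPL.
hydraulic press: 102 − 20·log₁₀(58.2/4.7) = 102 − 21.86 = 80.14 dB SPL.
ultrasonic cleaner: 78 − 20·log₁₀(65.6/4.7) = 78 − 22.90 = 55.10 dB SPL.
Σ 10^(L/10) = 1.440e+08 → L_total = 10·log₁₀(1.440e+08) = 81.58 dB SPL.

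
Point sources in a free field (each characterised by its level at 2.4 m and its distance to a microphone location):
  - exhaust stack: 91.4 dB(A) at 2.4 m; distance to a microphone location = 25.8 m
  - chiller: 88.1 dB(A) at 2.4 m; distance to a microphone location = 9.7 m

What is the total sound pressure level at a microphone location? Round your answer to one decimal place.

77.1 dB(A)

First find each source's level at the receiver (point-source: −20·log₁₀(r/r_ref)), then combine on an intensity basis.
exhaust stack: 91.4 − 20·log₁₀(25.8/2.4) = 91.4 − 20.63 = 70.77 dB(A).
chiller: 88.1 − 20·log₁₀(9.7/2.4) = 88.1 − 12.13 = 75.97 dB(A).
Σ 10^(L/10) = 5.147e+07 → L_total = 10·log₁₀(5.147e+07) = 77.12 dB(A).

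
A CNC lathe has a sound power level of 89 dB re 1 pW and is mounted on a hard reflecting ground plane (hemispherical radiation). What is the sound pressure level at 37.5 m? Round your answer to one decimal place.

Free-field hemispherical radiation: L_p = L_w − 10·log₁₀(2π·r²), r = 37.5 m.
2π·r² = 8836 m², 10·log₁₀ of that is 39.462 dB.
L_p = 89 − 39.462 = 49.54 dB.

49.5 dB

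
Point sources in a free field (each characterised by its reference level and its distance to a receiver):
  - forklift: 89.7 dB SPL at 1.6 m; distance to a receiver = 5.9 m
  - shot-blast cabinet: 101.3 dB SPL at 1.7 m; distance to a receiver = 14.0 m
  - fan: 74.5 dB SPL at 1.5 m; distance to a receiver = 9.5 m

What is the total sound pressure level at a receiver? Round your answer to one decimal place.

Apply inverse-square spreading to bring every level to the receiver, then sum 10^(L/10).
forklift: 89.7 − 20·log₁₀(5.9/1.6) = 89.7 − 11.33 = 78.37 dB SPL.
shot-blast cabinet: 101.3 − 20·log₁₀(14.0/1.7) = 101.3 − 18.31 = 82.99 dB SPL.
fan: 74.5 − 20·log₁₀(9.5/1.5) = 74.5 − 16.03 = 58.47 dB SPL.
Σ 10^(L/10) = 2.682e+08 → L_total = 10·log₁₀(2.682e+08) = 84.29 dB SPL.

84.3 dB SPL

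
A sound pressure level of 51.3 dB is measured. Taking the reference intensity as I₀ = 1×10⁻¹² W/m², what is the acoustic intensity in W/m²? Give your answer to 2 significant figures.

1.3e-07 W/m²

L = 10·log₁₀(I/I₀) ⇒ I = I₀·10^(L/10) = 10⁻¹² × 10^5.13.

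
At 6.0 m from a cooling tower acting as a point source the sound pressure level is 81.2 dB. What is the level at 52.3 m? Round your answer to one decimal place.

Spherical spreading from a point source gives a 20·log₁₀(r₂/r₁) drop.
L₂ = 81.2 − 20·log₁₀(52.3/6.0) = 81.2 − 18.807 = 62.39 dB.

62.4 dB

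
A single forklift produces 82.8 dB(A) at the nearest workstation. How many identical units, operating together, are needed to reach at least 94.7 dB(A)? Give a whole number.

16

N identical sources give L₁ + 10·log₁₀ N, so require 10·log₁₀ N ≥ 94.7 − 82.8 = 11.9 dB.
N ≥ 10^(11.9/10) = 15.488, so N = 16.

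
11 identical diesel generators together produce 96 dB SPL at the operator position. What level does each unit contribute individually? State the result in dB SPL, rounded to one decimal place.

Dividing the total intensity by 11 lowers the level by 10·log₁₀ 11 = 10.414 dB: L₁ = 96 − 10.414.

85.6 dB SPL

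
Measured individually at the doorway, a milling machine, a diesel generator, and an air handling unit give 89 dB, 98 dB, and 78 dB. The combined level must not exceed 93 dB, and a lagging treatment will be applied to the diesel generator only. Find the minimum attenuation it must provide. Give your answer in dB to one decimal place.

Everything except the diesel generator sums to 10^(89/10) + 10^(78/10) = 8.574e+08 in linear terms, 89.33 dB.
To meet 93 dB overall, the treated diesel generator may contribute at most 10^(93/10) − 8.574e+08 = 1.138e+09, i.e. 90.56 dB.
So the diesel generator must be reduced from 98 to 90.56 dB: IL = 7.44 dB.

7.4 dB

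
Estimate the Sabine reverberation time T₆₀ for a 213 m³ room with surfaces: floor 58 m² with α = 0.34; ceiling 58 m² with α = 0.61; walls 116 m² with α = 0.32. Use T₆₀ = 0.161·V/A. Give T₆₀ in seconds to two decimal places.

0.37 s

Summing Sᵢαᵢ: 58·0.34 + 58·0.61 + 116·0.32 = 92.22 m².
T₆₀ = 0.161·V/A = 0.161·213/92.22 = 0.372 s.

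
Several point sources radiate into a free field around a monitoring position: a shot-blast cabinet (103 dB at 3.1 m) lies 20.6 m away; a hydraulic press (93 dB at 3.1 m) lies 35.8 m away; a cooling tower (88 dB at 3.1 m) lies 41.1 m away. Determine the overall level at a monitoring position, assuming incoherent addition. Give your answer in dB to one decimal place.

Apply inverse-square spreading to bring every level to the receiver, then sum 10^(L/10).
shot-blast cabinet: 103 − 20·log₁₀(20.6/3.1) = 103 − 16.45 = 86.55 dB.
hydraulic press: 93 − 20·log₁₀(35.8/3.1) = 93 − 21.25 = 71.75 dB.
cooling tower: 88 − 20·log₁₀(41.1/3.1) = 88 − 22.45 = 65.55 dB.
Σ 10^(L/10) = 4.704e+08 → L_total = 10·log₁₀(4.704e+08) = 86.72 dB.

86.7 dB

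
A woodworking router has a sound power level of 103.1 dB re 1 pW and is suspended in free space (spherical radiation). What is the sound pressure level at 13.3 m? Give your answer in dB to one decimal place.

The power spreads over a sphere of area 4π·r², so L_p = L_w − 10·log₁₀(4π·r²).
4π·r² = 2223 m², 10·log₁₀ of that is 33.469 dB.
L_p = 103.1 − 33.469 = 69.63 dB.

69.6 dB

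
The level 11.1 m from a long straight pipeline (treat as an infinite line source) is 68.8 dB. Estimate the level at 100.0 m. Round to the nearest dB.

59 dB

Cylindrical spreading from a line source gives a 10·log₁₀(r₂/r₁) drop.
L₂ = 68.8 − 10·log₁₀(100.0/11.1) = 68.8 − 9.547 = 59.25 dB.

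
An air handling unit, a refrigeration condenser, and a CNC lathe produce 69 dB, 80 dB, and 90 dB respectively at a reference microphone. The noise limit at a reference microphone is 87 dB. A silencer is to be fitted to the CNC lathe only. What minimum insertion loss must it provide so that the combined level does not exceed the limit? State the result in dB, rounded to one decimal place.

4.1 dB

Fixed contribution from the other sources: Σ 10^(L/10) = 10^(69/10) + 10^(80/10) = 1.079e+08 (80.33 dB).
The limit corresponds to 10^(87/10) = 5.012e+08; subtracting the fixed part leaves 3.932e+08 for the CNC lathe, i.e. 85.95 dB.
Required insertion loss = 90 − 85.95 = 4.05 dB.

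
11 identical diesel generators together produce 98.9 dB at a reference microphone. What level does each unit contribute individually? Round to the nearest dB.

88 dB

For N identical incoherent sources L_total = L₁ + 10·log₁₀ N, so L₁ = 98.9 − 10·log₁₀(11) = 98.9 − 10.414.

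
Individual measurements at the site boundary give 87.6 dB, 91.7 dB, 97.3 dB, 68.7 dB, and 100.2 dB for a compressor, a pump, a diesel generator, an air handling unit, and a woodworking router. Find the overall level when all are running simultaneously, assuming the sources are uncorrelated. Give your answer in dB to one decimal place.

Incoherent sources combine by intensity addition: L_total = 10·log₁₀(Σ 10^(L_i/10)).
Σ 10^(L/10) = 10^(87.6/10) + 10^(91.7/10) + 10^(97.3/10) + 10^(68.7/10) + 10^(100.2/10) = 1.790e+10.
L_total = 10·log₁₀(1.790e+10) = 102.53 dB.

102.5 dB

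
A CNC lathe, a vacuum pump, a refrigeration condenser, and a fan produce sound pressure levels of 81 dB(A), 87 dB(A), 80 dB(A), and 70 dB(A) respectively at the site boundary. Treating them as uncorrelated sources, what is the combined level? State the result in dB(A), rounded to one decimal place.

For uncorrelated sources the intensities add, so convert each level to linear form, sum, and take 10·log₁₀ of the total.
Σ 10^(L/10) = 10^(81/10) + 10^(87/10) + 10^(80/10) + 10^(70/10) = 7.371e+08.
L_total = 10·log₁₀(7.371e+08) = 88.68 dB(A).

88.7 dB(A)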